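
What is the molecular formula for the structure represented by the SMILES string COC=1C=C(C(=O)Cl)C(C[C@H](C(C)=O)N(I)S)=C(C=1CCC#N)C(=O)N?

C16H17ClIN3O4S

Heavy atoms from the SMILES: 16 C, 1 Cl, 1 I, 3 N, 4 O, 1 S.
Implicit hydrogens by atom environment:
  5 × C (aromatic): no H
  4 × C: no H
  4 × O: no H
  3 × C: 2 H each → 6
  2 × C: 3 H each → 6
  2 × N: no H
  1 × C (aromatic): 1 H
  1 × C: 1 H
  1 × Cl: no H
  1 × I: no H
  1 × N: 2 H
  1 × S: 1 H
  Total hydrogens = 17.
Molecular formula: C16H17ClIN3O4S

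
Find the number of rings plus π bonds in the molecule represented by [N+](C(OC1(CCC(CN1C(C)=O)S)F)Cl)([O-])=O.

Molecular formula from the SMILES: C8H12ClFN2O4S.
DoU = (2C + 2 + N − H − X)/2 = (2·8 + 2 + 2 − 12 − 2)/2 = 6/2 = 3.
(Structurally: 1 ring(s) + 2 π bond(s) = 3.)

3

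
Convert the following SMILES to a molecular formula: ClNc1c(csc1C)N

C5H7ClN2S

Heavy atoms from the SMILES: 5 C, 1 Cl, 2 N, 1 S.
Implicit hydrogens by atom environment:
  3 × C (aromatic): no H
  1 × C: 3 H
  1 × C (aromatic): 1 H
  1 × Cl: no H
  1 × N: 2 H
  1 × N: 1 H
  1 × S (aromatic): no H
  Total hydrogens = 7.
Molecular formula: C5H7ClN2S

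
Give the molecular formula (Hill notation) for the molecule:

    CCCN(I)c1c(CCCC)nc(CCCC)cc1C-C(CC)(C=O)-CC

C23H39IN2O

Heavy atoms from the SMILES: 23 C, 1 I, 2 N, 1 O.
Implicit hydrogens by atom environment:
  11 × C: 2 H each → 22
  5 × C: 3 H each → 15
  4 × C (aromatic): no H
  1 × C (aromatic): 1 H
  1 × C: 1 H
  1 × C: no H
  1 × I: no H
  1 × N (aromatic): no H
  1 × N: no H
  1 × O: no H
  Total hydrogens = 39.
Molecular formula: C23H39IN2O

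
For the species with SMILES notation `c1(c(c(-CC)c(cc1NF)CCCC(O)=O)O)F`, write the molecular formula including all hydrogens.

Heavy atoms from the SMILES: 12 C, 2 F, 1 N, 3 O.
Implicit hydrogens by atom environment:
  5 × C (aromatic): no H
  4 × C: 2 H each → 8
  2 × F: no H
  2 × O: 1 H each → 2
  1 × C: 3 H
  1 × C (aromatic): 1 H
  1 × C: no H
  1 × N: 1 H
  1 × O: no H
  Total hydrogens = 15.
Molecular formula: C12H15F2NO3

C12H15F2NO3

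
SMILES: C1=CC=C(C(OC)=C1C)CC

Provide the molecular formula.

C10H14O

Heavy atoms from the SMILES: 10 C, 1 O.
Implicit hydrogens by atom environment:
  3 × C: 3 H each → 9
  3 × C (aromatic): 1 H each → 3
  3 × C (aromatic): no H
  1 × C: 2 H
  1 × O: no H
  Total hydrogens = 14.
Molecular formula: C10H14O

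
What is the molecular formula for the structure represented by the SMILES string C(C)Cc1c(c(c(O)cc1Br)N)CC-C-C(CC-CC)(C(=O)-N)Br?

Heavy atoms from the SMILES: 2 Br, 18 C, 2 N, 2 O.
Implicit hydrogens by atom environment:
  8 × C: 2 H each → 16
  5 × C (aromatic): no H
  2 × Br: no H
  2 × C: 3 H each → 6
  2 × C: no H
  2 × N: 2 H each → 4
  1 × C (aromatic): 1 H
  1 × O: 1 H
  1 × O: no H
  Total hydrogens = 28.
Molecular formula: C18H28Br2N2O2

C18H28Br2N2O2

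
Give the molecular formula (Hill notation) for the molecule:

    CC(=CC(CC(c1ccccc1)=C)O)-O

C13H16O2

Heavy atoms from the SMILES: 13 C, 2 O.
Implicit hydrogens by atom environment:
  5 × C (aromatic): 1 H each → 5
  2 × C: 2 H each → 4
  2 × C: 1 H each → 2
  2 × C: no H
  2 × O: 1 H each → 2
  1 × C: 3 H
  1 × C (aromatic): no H
  Total hydrogens = 16.
Molecular formula: C13H16O2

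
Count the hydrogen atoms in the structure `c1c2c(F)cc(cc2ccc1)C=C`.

Hydrogens are implicit in SMILES; fill each atom to its normal valence:
  6 × C (aromatic): 1 H each → 6
  4 × C (aromatic): no H
  1 × C: 2 H
  1 × C: 1 H
  1 × F: no H
  Total hydrogens = 9.

9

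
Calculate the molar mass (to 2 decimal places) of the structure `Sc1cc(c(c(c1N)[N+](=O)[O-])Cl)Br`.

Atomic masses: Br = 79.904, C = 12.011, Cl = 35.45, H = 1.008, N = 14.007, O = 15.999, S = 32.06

Molecular formula: C6H4BrClN2O2S.
M = 1×79.904 + 6×12.011 + 1×35.45 + 4×1.008 + 2×14.007 + 2×15.999 + 1×32.06 = 283.52 g/mol.

283.52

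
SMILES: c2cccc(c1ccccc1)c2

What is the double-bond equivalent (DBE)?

Molecular formula from the SMILES: C12H10.
DoU = (2C + 2 + N − H − X)/2 = (2·12 + 2 + 0 − 10 − 0)/2 = 16/2 = 8.
(Structurally: 2 ring(s) + 6 π bond(s) = 8.)

8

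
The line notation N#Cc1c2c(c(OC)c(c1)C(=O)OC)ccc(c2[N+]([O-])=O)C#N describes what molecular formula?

Heavy atoms from the SMILES: 15 C, 3 N, 5 O.
Implicit hydrogens by atom environment:
  7 × C (aromatic): no H
  4 × O: no H
  3 × C (aromatic): 1 H each → 3
  3 × C: no H
  2 × C: 3 H each → 6
  2 × N: no H
  1 × N (charge +1): no H
  1 × O (charge -1): no H
  Total hydrogens = 9.
Molecular formula: C15H9N3O5

C15H9N3O5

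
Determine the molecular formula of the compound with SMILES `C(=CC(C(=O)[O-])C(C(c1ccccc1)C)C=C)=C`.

C16H17O2-

Heavy atoms from the SMILES: 16 C, 2 O.
Implicit hydrogens by atom environment:
  5 × C: 1 H each → 5
  5 × C (aromatic): 1 H each → 5
  2 × C: 2 H each → 4
  2 × C: no H
  1 × C: 3 H
  1 × C (aromatic): no H
  1 × O: no H
  1 × O (charge -1): no H
  Total hydrogens = 17.
Net charge -1.
Molecular formula: C16H17O2-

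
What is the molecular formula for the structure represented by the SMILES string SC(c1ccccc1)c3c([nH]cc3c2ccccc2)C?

C18H17NS

Heavy atoms from the SMILES: 18 C, 1 N, 1 S.
Implicit hydrogens by atom environment:
  11 × C (aromatic): 1 H each → 11
  5 × C (aromatic): no H
  1 × C: 3 H
  1 × C: 1 H
  1 × N (aromatic): 1 H
  1 × S: 1 H
  Total hydrogens = 17.
Molecular formula: C18H17NS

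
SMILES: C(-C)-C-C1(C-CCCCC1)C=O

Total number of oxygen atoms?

The symbol for oxygen appears 1 time in the SMILES.

1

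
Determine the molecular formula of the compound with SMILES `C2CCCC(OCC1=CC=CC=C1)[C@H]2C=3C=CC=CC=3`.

Heavy atoms from the SMILES: 19 C, 1 O.
Implicit hydrogens by atom environment:
  10 × C (aromatic): 1 H each → 10
  5 × C: 2 H each → 10
  2 × C: 1 H each → 2
  2 × C (aromatic): no H
  1 × O: no H
  Total hydrogens = 22.
Molecular formula: C19H22O

C19H22O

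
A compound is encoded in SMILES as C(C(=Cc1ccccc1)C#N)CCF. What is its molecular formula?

C12H12FN

Heavy atoms from the SMILES: 12 C, 1 F, 1 N.
Implicit hydrogens by atom environment:
  5 × C (aromatic): 1 H each → 5
  3 × C: 2 H each → 6
  2 × C: no H
  1 × C: 1 H
  1 × C (aromatic): no H
  1 × F: no H
  1 × N: no H
  Total hydrogens = 12.
Molecular formula: C12H12FN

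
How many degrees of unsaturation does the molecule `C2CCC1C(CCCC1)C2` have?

Molecular formula from the SMILES: C10H18.
DoU = (2C + 2 + N − H − X)/2 = (2·10 + 2 + 0 − 18 − 0)/2 = 4/2 = 2.
(Structurally: 2 ring(s) + 0 π bond(s) = 2.)

2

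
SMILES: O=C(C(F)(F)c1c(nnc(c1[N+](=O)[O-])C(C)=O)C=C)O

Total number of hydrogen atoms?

Hydrogens are implicit in SMILES; fill each atom to its normal valence:
  4 × C (aromatic): no H
  3 × C: no H
  3 × O: no H
  2 × F: no H
  2 × N (aromatic): no H
  1 × C: 3 H
  1 × C: 2 H
  1 × C: 1 H
  1 × N (charge +1): no H
  1 × O: 1 H
  1 × O (charge -1): no H
  Total hydrogens = 7.

7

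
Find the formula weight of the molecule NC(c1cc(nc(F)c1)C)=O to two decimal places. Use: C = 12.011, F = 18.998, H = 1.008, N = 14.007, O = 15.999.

Molecular formula: C7H7FN2O.
M = 7×12.011 + 1×18.998 + 7×1.008 + 2×14.007 + 1×15.999 = 154.14 g/mol.

154.14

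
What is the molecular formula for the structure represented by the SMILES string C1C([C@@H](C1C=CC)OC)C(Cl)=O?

Heavy atoms from the SMILES: 9 C, 1 Cl, 2 O.
Implicit hydrogens by atom environment:
  5 × C: 1 H each → 5
  2 × C: 3 H each → 6
  2 × O: no H
  1 × C: 2 H
  1 × C: no H
  1 × Cl: no H
  Total hydrogens = 13.
Molecular formula: C9H13ClO2

C9H13ClO2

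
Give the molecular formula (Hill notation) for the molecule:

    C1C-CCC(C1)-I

Heavy atoms from the SMILES: 6 C, 1 I.
Implicit hydrogens by atom environment:
  5 × C: 2 H each → 10
  1 × C: 1 H
  1 × I: no H
  Total hydrogens = 11.
Molecular formula: C6H11I

C6H11I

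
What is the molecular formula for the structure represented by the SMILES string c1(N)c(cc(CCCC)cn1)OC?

Heavy atoms from the SMILES: 10 C, 2 N, 1 O.
Implicit hydrogens by atom environment:
  3 × C: 2 H each → 6
  3 × C (aromatic): no H
  2 × C: 3 H each → 6
  2 × C (aromatic): 1 H each → 2
  1 × N: 2 H
  1 × N (aromatic): no H
  1 × O: no H
  Total hydrogens = 16.
Molecular formula: C10H16N2O

C10H16N2O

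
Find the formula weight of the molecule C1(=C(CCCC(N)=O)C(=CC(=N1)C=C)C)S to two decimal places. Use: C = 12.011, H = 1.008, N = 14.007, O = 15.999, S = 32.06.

236.33

Molecular formula: C12H16N2OS.
M = 12×12.011 + 16×1.008 + 2×14.007 + 1×15.999 + 1×32.06 = 236.33 g/mol.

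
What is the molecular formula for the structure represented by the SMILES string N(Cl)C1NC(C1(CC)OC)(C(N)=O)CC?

C9H18ClN3O2

Heavy atoms from the SMILES: 9 C, 1 Cl, 3 N, 2 O.
Implicit hydrogens by atom environment:
  3 × C: 3 H each → 9
  3 × C: no H
  2 × C: 2 H each → 4
  2 × N: 1 H each → 2
  2 × O: no H
  1 × C: 1 H
  1 × Cl: no H
  1 × N: 2 H
  Total hydrogens = 18.
Molecular formula: C9H18ClN3O2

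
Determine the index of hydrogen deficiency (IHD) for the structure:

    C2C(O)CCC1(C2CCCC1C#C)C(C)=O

5

Molecular formula from the SMILES: C14H20O2.
DoU = (2C + 2 + N − H − X)/2 = (2·14 + 2 + 0 − 20 − 0)/2 = 10/2 = 5.
(Structurally: 2 ring(s) + 3 π bond(s) = 5.)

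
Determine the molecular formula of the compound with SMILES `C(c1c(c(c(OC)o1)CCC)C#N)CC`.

C12H17NO2

Heavy atoms from the SMILES: 12 C, 1 N, 2 O.
Implicit hydrogens by atom environment:
  4 × C: 2 H each → 8
  4 × C (aromatic): no H
  3 × C: 3 H each → 9
  1 × C: no H
  1 × N: no H
  1 × O (aromatic): no H
  1 × O: no H
  Total hydrogens = 17.
Molecular formula: C12H17NO2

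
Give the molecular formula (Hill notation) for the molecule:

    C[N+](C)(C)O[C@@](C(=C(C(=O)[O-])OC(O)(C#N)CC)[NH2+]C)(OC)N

Heavy atoms from the SMILES: 13 C, 4 N, 6 O.
Implicit hydrogens by atom environment:
  6 × C: 3 H each → 18
  6 × C: no H
  4 × O: no H
  1 × C: 2 H
  1 × N (charge +1): 2 H
  1 × N: 2 H
  1 × N (charge +1): no H
  1 × N: no H
  1 × O: 1 H
  1 × O (charge -1): no H
  Total hydrogens = 25.
Net charge +1.
Molecular formula: C13H25N4O6+

C13H25N4O6+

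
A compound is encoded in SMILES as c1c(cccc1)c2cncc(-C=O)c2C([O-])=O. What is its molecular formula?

C13H8NO3-

Heavy atoms from the SMILES: 13 C, 1 N, 3 O.
Implicit hydrogens by atom environment:
  7 × C (aromatic): 1 H each → 7
  4 × C (aromatic): no H
  2 × O: no H
  1 × C: 1 H
  1 × C: no H
  1 × N (aromatic): no H
  1 × O (charge -1): no H
  Total hydrogens = 8.
Net charge -1.
Molecular formula: C13H8NO3-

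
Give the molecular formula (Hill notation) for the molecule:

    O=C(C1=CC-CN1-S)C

C6H9NOS

Heavy atoms from the SMILES: 6 C, 1 N, 1 O, 1 S.
Implicit hydrogens by atom environment:
  2 × C: 2 H each → 4
  2 × C: no H
  1 × C: 3 H
  1 × C: 1 H
  1 × N: no H
  1 × O: no H
  1 × S: 1 H
  Total hydrogens = 9.
Molecular formula: C6H9NOS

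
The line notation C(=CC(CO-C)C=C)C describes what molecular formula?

C8H14O

Heavy atoms from the SMILES: 8 C, 1 O.
Implicit hydrogens by atom environment:
  4 × C: 1 H each → 4
  2 × C: 3 H each → 6
  2 × C: 2 H each → 4
  1 × O: no H
  Total hydrogens = 14.
Molecular formula: C8H14O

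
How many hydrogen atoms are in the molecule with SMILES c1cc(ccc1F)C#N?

Hydrogens are implicit in SMILES; fill each atom to its normal valence:
  4 × C (aromatic): 1 H each → 4
  2 × C (aromatic): no H
  1 × C: no H
  1 × F: no H
  1 × N: no H
  Total hydrogens = 4.

4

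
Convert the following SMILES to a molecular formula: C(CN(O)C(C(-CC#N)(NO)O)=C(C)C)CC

C11H21N3O3

Heavy atoms from the SMILES: 11 C, 3 N, 3 O.
Implicit hydrogens by atom environment:
  4 × C: 2 H each → 8
  4 × C: no H
  3 × C: 3 H each → 9
  3 × O: 1 H each → 3
  2 × N: no H
  1 × N: 1 H
  Total hydrogens = 21.
Molecular formula: C11H21N3O3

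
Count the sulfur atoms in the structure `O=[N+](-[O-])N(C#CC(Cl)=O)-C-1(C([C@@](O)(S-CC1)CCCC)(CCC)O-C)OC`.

1

The symbol for sulfur appears 1 time in the SMILES.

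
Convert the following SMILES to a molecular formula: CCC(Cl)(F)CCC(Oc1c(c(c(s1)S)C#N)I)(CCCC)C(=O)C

C17H22ClFINO2S2

Heavy atoms from the SMILES: 17 C, 1 Cl, 1 F, 1 I, 1 N, 2 O, 2 S.
Implicit hydrogens by atom environment:
  6 × C: 2 H each → 12
  4 × C (aromatic): no H
  4 × C: no H
  3 × C: 3 H each → 9
  2 × O: no H
  1 × Cl: no H
  1 × F: no H
  1 × I: no H
  1 × N: no H
  1 × S: 1 H
  1 × S (aromatic): no H
  Total hydrogens = 22.
Molecular formula: C17H22ClFINO2S2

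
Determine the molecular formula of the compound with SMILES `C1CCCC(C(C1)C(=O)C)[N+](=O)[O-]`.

C9H15NO3

Heavy atoms from the SMILES: 9 C, 1 N, 3 O.
Implicit hydrogens by atom environment:
  5 × C: 2 H each → 10
  2 × C: 1 H each → 2
  2 × O: no H
  1 × C: 3 H
  1 × C: no H
  1 × N (charge +1): no H
  1 × O (charge -1): no H
  Total hydrogens = 15.
Molecular formula: C9H15NO3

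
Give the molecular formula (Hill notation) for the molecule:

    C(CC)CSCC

C6H14S

Heavy atoms from the SMILES: 6 C, 1 S.
Implicit hydrogens by atom environment:
  4 × C: 2 H each → 8
  2 × C: 3 H each → 6
  1 × S: no H
  Total hydrogens = 14.
Molecular formula: C6H14S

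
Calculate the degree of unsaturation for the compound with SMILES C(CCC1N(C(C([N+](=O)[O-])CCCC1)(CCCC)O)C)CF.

Molecular formula from the SMILES: C16H31FN2O3.
DoU = (2C + 2 + N − H − X)/2 = (2·16 + 2 + 2 − 31 − 1)/2 = 4/2 = 2.
(Structurally: 1 ring(s) + 1 π bond(s) = 2.)

2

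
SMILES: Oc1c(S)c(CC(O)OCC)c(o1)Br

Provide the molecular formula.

Heavy atoms from the SMILES: 1 Br, 8 C, 4 O, 1 S.
Implicit hydrogens by atom environment:
  4 × C (aromatic): no H
  2 × C: 2 H each → 4
  2 × O: 1 H each → 2
  1 × Br: no H
  1 × C: 3 H
  1 × C: 1 H
  1 × O (aromatic): no H
  1 × O: no H
  1 × S: 1 H
  Total hydrogens = 11.
Molecular formula: C8H11BrO4S

C8H11BrO4S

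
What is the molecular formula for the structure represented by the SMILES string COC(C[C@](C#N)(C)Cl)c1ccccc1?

C12H14ClNO

Heavy atoms from the SMILES: 12 C, 1 Cl, 1 N, 1 O.
Implicit hydrogens by atom environment:
  5 × C (aromatic): 1 H each → 5
  2 × C: 3 H each → 6
  2 × C: no H
  1 × C: 2 H
  1 × C: 1 H
  1 × C (aromatic): no H
  1 × Cl: no H
  1 × N: no H
  1 × O: no H
  Total hydrogens = 14.
Molecular formula: C12H14ClNO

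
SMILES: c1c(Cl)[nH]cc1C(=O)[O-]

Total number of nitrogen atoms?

The symbol for nitrogen appears 1 time in the SMILES.

1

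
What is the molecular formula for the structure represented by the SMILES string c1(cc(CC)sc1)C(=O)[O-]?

Heavy atoms from the SMILES: 7 C, 2 O, 1 S.
Implicit hydrogens by atom environment:
  2 × C (aromatic): 1 H each → 2
  2 × C (aromatic): no H
  1 × C: 3 H
  1 × C: 2 H
  1 × C: no H
  1 × O: no H
  1 × O (charge -1): no H
  1 × S (aromatic): no H
  Total hydrogens = 7.
Net charge -1.
Molecular formula: C7H7O2S-

C7H7O2S-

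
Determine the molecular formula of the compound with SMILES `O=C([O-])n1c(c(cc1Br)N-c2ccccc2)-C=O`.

C12H8BrN2O3-

Heavy atoms from the SMILES: 1 Br, 12 C, 2 N, 3 O.
Implicit hydrogens by atom environment:
  6 × C (aromatic): 1 H each → 6
  4 × C (aromatic): no H
  2 × O: no H
  1 × Br: no H
  1 × C: 1 H
  1 × C: no H
  1 × N: 1 H
  1 × N (aromatic): no H
  1 × O (charge -1): no H
  Total hydrogens = 8.
Net charge -1.
Molecular formula: C12H8BrN2O3-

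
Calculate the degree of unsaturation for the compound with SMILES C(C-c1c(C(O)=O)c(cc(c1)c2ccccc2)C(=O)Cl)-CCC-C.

Molecular formula from the SMILES: C20H21ClO3.
DoU = (2C + 2 + N − H − X)/2 = (2·20 + 2 + 0 − 21 − 1)/2 = 20/2 = 10.
(Structurally: 2 ring(s) + 8 π bond(s) = 10.)

10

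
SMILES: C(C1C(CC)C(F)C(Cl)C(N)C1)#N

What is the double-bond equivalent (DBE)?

3

Molecular formula from the SMILES: C9H14ClFN2.
DoU = (2C + 2 + N − H − X)/2 = (2·9 + 2 + 2 − 14 − 2)/2 = 6/2 = 3.
(Structurally: 1 ring(s) + 2 π bond(s) = 3.)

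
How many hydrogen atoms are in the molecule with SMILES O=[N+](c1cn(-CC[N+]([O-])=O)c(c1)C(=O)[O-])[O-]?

Hydrogens are implicit in SMILES; fill each atom to its normal valence:
  3 × O: no H
  3 × O (charge -1): no H
  2 × C: 2 H each → 4
  2 × C (aromatic): 1 H each → 2
  2 × C (aromatic): no H
  2 × N (charge +1): no H
  1 × C: no H
  1 × N (aromatic): no H
  Total hydrogens = 6.

6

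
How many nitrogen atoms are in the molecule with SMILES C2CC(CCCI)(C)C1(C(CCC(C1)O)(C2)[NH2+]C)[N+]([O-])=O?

2

The symbol for nitrogen appears 2 times in the SMILES.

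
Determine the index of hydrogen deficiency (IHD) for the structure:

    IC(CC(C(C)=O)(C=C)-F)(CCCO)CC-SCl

2

Molecular formula from the SMILES: C12H19ClFIO2S.
DoU = (2C + 2 + N − H − X)/2 = (2·12 + 2 + 0 − 19 − 3)/2 = 4/2 = 2.
(Structurally: 0 ring(s) + 2 π bond(s) = 2.)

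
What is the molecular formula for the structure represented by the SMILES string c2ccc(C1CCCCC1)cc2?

C12H16

Heavy atoms from the SMILES: 12 C.
Implicit hydrogens by atom environment:
  5 × C: 2 H each → 10
  5 × C (aromatic): 1 H each → 5
  1 × C: 1 H
  1 × C (aromatic): no H
  Total hydrogens = 16.
Molecular formula: C12H16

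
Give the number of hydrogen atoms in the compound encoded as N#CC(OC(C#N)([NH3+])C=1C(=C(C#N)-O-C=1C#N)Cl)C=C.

Hydrogens are implicit in SMILES; fill each atom to its normal valence:
  5 × C: no H
  4 × C (aromatic): no H
  4 × N: no H
  2 × C: 1 H each → 2
  1 × C: 2 H
  1 × Cl: no H
  1 × N (charge +1): 3 H
  1 × O (aromatic): no H
  1 × O: no H
  Total hydrogens = 7.

7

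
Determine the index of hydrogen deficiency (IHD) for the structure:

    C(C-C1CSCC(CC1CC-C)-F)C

1

Molecular formula from the SMILES: C12H23FS.
DoU = (2C + 2 + N − H − X)/2 = (2·12 + 2 + 0 − 23 − 1)/2 = 2/2 = 1.
(Structurally: 1 ring(s) + 0 π bond(s) = 1.)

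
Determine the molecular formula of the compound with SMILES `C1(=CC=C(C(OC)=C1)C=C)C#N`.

Heavy atoms from the SMILES: 10 C, 1 N, 1 O.
Implicit hydrogens by atom environment:
  3 × C (aromatic): 1 H each → 3
  3 × C (aromatic): no H
  1 × C: 3 H
  1 × C: 2 H
  1 × C: 1 H
  1 × C: no H
  1 × N: no H
  1 × O: no H
  Total hydrogens = 9.
Molecular formula: C10H9NO

C10H9NO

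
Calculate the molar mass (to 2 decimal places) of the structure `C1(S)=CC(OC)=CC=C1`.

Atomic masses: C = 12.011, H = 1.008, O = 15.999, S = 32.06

140.20

Molecular formula: C7H8OS.
M = 7×12.011 + 8×1.008 + 1×15.999 + 1×32.06 = 140.20 g/mol.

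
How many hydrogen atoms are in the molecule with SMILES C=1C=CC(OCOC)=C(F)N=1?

Hydrogens are implicit in SMILES; fill each atom to its normal valence:
  3 × C (aromatic): 1 H each → 3
  2 × C (aromatic): no H
  2 × O: no H
  1 × C: 3 H
  1 × C: 2 H
  1 × F: no H
  1 × N (aromatic): no H
  Total hydrogens = 8.

8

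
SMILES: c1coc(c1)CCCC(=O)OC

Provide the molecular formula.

Heavy atoms from the SMILES: 9 C, 3 O.
Implicit hydrogens by atom environment:
  3 × C: 2 H each → 6
  3 × C (aromatic): 1 H each → 3
  2 × O: no H
  1 × C: 3 H
  1 × C (aromatic): no H
  1 × C: no H
  1 × O (aromatic): no H
  Total hydrogens = 12.
Molecular formula: C9H12O3

C9H12O3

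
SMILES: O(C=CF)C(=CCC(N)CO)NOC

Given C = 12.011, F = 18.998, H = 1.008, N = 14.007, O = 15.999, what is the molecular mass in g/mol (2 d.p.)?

206.22

Molecular formula: C8H15FN2O3.
M = 8×12.011 + 1×18.998 + 15×1.008 + 2×14.007 + 3×15.999 = 206.22 g/mol.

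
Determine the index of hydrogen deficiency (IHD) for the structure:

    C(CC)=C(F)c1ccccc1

5

Molecular formula from the SMILES: C10H11F.
DoU = (2C + 2 + N − H − X)/2 = (2·10 + 2 + 0 − 11 − 1)/2 = 10/2 = 5.
(Structurally: 1 ring(s) + 4 π bond(s) = 5.)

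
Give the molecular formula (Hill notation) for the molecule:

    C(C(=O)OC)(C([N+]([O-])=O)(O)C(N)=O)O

Heavy atoms from the SMILES: 5 C, 2 N, 7 O.
Implicit hydrogens by atom environment:
  4 × O: no H
  3 × C: no H
  2 × O: 1 H each → 2
  1 × C: 3 H
  1 × C: 1 H
  1 × N: 2 H
  1 × N (charge +1): no H
  1 × O (charge -1): no H
  Total hydrogens = 8.
Molecular formula: C5H8N2O7

C5H8N2O7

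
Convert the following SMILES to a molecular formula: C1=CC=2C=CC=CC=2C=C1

Heavy atoms from the SMILES: 10 C.
Implicit hydrogens by atom environment:
  8 × C (aromatic): 1 H each → 8
  2 × C (aromatic): no H
  Total hydrogens = 8.
Molecular formula: C10H8

C10H8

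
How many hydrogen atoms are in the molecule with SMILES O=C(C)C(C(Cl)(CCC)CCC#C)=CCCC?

23

Hydrogens are implicit in SMILES; fill each atom to its normal valence:
  6 × C: 2 H each → 12
  4 × C: no H
  3 × C: 3 H each → 9
  2 × C: 1 H each → 2
  1 × Cl: no H
  1 × O: no H
  Total hydrogens = 23.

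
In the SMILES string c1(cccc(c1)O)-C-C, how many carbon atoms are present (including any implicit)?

The symbol for carbon appears 8 times in the SMILES. Lowercase c denotes aromatic carbon and counts toward C.

8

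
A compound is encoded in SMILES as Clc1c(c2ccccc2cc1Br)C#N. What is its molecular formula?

C11H5BrClN

Heavy atoms from the SMILES: 1 Br, 11 C, 1 Cl, 1 N.
Implicit hydrogens by atom environment:
  5 × C (aromatic): 1 H each → 5
  5 × C (aromatic): no H
  1 × Br: no H
  1 × C: no H
  1 × Cl: no H
  1 × N: no H
  Total hydrogens = 5.
Molecular formula: C11H5BrClN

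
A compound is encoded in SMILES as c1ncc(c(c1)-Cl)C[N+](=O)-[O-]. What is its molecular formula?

Heavy atoms from the SMILES: 6 C, 1 Cl, 2 N, 2 O.
Implicit hydrogens by atom environment:
  3 × C (aromatic): 1 H each → 3
  2 × C (aromatic): no H
  1 × C: 2 H
  1 × Cl: no H
  1 × N (aromatic): no H
  1 × N (charge +1): no H
  1 × O: no H
  1 × O (charge -1): no H
  Total hydrogens = 5.
Molecular formula: C6H5ClN2O2

C6H5ClN2O2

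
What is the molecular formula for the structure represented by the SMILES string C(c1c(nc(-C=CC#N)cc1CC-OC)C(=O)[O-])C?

C14H15N2O3-

Heavy atoms from the SMILES: 14 C, 2 N, 3 O.
Implicit hydrogens by atom environment:
  4 × C (aromatic): no H
  3 × C: 2 H each → 6
  2 × C: 3 H each → 6
  2 × C: 1 H each → 2
  2 × C: no H
  2 × O: no H
  1 × C (aromatic): 1 H
  1 × N (aromatic): no H
  1 × N: no H
  1 × O (charge -1): no H
  Total hydrogens = 15.
Net charge -1.
Molecular formula: C14H15N2O3-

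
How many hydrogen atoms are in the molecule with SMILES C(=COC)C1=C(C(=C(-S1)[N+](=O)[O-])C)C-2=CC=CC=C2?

13

Hydrogens are implicit in SMILES; fill each atom to its normal valence:
  5 × C (aromatic): 1 H each → 5
  5 × C (aromatic): no H
  2 × C: 3 H each → 6
  2 × C: 1 H each → 2
  2 × O: no H
  1 × N (charge +1): no H
  1 × O (charge -1): no H
  1 × S (aromatic): no H
  Total hydrogens = 13.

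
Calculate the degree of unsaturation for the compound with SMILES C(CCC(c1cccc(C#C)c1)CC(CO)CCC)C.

Molecular formula from the SMILES: C19H28O.
DoU = (2C + 2 + N − H − X)/2 = (2·19 + 2 + 0 − 28 − 0)/2 = 12/2 = 6.
(Structurally: 1 ring(s) + 5 π bond(s) = 6.)

6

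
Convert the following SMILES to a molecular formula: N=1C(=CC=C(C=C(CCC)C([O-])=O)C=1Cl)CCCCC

Heavy atoms from the SMILES: 16 C, 1 Cl, 1 N, 2 O.
Implicit hydrogens by atom environment:
  6 × C: 2 H each → 12
  3 × C (aromatic): no H
  2 × C: 3 H each → 6
  2 × C (aromatic): 1 H each → 2
  2 × C: no H
  1 × C: 1 H
  1 × Cl: no H
  1 × N (aromatic): no H
  1 × O: no H
  1 × O (charge -1): no H
  Total hydrogens = 21.
Net charge -1.
Molecular formula: C16H21ClNO2-

C16H21ClNO2-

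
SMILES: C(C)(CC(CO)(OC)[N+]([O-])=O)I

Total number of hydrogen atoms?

Hydrogens are implicit in SMILES; fill each atom to its normal valence:
  2 × C: 3 H each → 6
  2 × C: 2 H each → 4
  2 × O: no H
  1 × C: 1 H
  1 × C: no H
  1 × I: no H
  1 × N (charge +1): no H
  1 × O: 1 H
  1 × O (charge -1): no H
  Total hydrogens = 12.

12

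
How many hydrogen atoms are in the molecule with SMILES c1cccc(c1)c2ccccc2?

Hydrogens are implicit in SMILES; fill each atom to its normal valence:
  10 × C (aromatic): 1 H each → 10
  2 × C (aromatic): no H
  Total hydrogens = 10.

10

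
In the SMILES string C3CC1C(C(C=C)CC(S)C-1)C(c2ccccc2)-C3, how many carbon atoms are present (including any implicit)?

The symbol for carbon appears 18 times in the SMILES. Lowercase c denotes aromatic carbon and counts toward C.

18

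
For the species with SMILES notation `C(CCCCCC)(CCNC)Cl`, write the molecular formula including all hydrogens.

Heavy atoms from the SMILES: 10 C, 1 Cl, 1 N.
Implicit hydrogens by atom environment:
  7 × C: 2 H each → 14
  2 × C: 3 H each → 6
  1 × C: 1 H
  1 × Cl: no H
  1 × N: 1 H
  Total hydrogens = 22.
Molecular formula: C10H22ClN

C10H22ClN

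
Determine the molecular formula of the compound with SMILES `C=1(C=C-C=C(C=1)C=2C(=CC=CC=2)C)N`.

Heavy atoms from the SMILES: 13 C, 1 N.
Implicit hydrogens by atom environment:
  8 × C (aromatic): 1 H each → 8
  4 × C (aromatic): no H
  1 × C: 3 H
  1 × N: 2 H
  Total hydrogens = 13.
Molecular formula: C13H13N

C13H13N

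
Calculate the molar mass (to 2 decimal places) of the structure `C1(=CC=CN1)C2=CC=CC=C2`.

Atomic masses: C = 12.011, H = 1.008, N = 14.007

143.19

Molecular formula: C10H9N.
M = 10×12.011 + 9×1.008 + 1×14.007 = 143.19 g/mol.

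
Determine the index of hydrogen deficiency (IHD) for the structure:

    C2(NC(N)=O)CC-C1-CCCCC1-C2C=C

4

Molecular formula from the SMILES: C13H22N2O.
DoU = (2C + 2 + N − H − X)/2 = (2·13 + 2 + 2 − 22 − 0)/2 = 8/2 = 4.
(Structurally: 2 ring(s) + 2 π bond(s) = 4.)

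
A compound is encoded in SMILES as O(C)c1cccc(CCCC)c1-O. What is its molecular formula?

Heavy atoms from the SMILES: 11 C, 2 O.
Implicit hydrogens by atom environment:
  3 × C: 2 H each → 6
  3 × C (aromatic): 1 H each → 3
  3 × C (aromatic): no H
  2 × C: 3 H each → 6
  1 × O: 1 H
  1 × O: no H
  Total hydrogens = 16.
Molecular formula: C11H16O2

C11H16O2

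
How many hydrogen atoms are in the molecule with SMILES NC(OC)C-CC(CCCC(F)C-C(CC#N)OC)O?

27

Hydrogens are implicit in SMILES; fill each atom to its normal valence:
  7 × C: 2 H each → 14
  4 × C: 1 H each → 4
  2 × C: 3 H each → 6
  2 × O: no H
  1 × C: no H
  1 × F: no H
  1 × N: 2 H
  1 × N: no H
  1 × O: 1 H
  Total hydrogens = 27.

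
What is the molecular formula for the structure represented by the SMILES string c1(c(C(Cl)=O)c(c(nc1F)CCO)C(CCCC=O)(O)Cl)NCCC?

C16H21Cl2FN2O4

Heavy atoms from the SMILES: 16 C, 2 Cl, 1 F, 2 N, 4 O.
Implicit hydrogens by atom environment:
  7 × C: 2 H each → 14
  5 × C (aromatic): no H
  2 × C: no H
  2 × Cl: no H
  2 × O: 1 H each → 2
  2 × O: no H
  1 × C: 3 H
  1 × C: 1 H
  1 × F: no H
  1 × N: 1 H
  1 × N (aromatic): no H
  Total hydrogens = 21.
Molecular formula: C16H21Cl2FN2O4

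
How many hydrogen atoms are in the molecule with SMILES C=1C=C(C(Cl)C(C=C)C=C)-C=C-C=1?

Hydrogens are implicit in SMILES; fill each atom to its normal valence:
  5 × C (aromatic): 1 H each → 5
  4 × C: 1 H each → 4
  2 × C: 2 H each → 4
  1 × C (aromatic): no H
  1 × Cl: no H
  Total hydrogens = 13.

13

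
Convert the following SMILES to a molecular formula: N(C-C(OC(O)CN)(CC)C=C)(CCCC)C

C13H28N2O2

Heavy atoms from the SMILES: 13 C, 2 N, 2 O.
Implicit hydrogens by atom environment:
  7 × C: 2 H each → 14
  3 × C: 3 H each → 9
  2 × C: 1 H each → 2
  1 × C: no H
  1 × N: 2 H
  1 × N: no H
  1 × O: 1 H
  1 × O: no H
  Total hydrogens = 28.
Molecular formula: C13H28N2O2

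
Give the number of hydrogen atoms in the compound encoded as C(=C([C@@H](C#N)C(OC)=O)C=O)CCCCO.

Hydrogens are implicit in SMILES; fill each atom to its normal valence:
  4 × C: 2 H each → 8
  3 × C: 1 H each → 3
  3 × C: no H
  3 × O: no H
  1 × C: 3 H
  1 × N: no H
  1 × O: 1 H
  Total hydrogens = 15.

15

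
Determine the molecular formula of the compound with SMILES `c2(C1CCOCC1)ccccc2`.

Heavy atoms from the SMILES: 11 C, 1 O.
Implicit hydrogens by atom environment:
  5 × C (aromatic): 1 H each → 5
  4 × C: 2 H each → 8
  1 × C: 1 H
  1 × C (aromatic): no H
  1 × O: no H
  Total hydrogens = 14.
Molecular formula: C11H14O

C11H14O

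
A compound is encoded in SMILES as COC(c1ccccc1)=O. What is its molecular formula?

Heavy atoms from the SMILES: 8 C, 2 O.
Implicit hydrogens by atom environment:
  5 × C (aromatic): 1 H each → 5
  2 × O: no H
  1 × C: 3 H
  1 × C (aromatic): no H
  1 × C: no H
  Total hydrogens = 8.
Molecular formula: C8H8O2

C8H8O2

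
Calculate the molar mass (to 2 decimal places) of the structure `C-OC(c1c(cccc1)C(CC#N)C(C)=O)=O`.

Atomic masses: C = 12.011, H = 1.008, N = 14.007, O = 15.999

231.25

Molecular formula: C13H13NO3.
M = 13×12.011 + 13×1.008 + 1×14.007 + 3×15.999 = 231.25 g/mol.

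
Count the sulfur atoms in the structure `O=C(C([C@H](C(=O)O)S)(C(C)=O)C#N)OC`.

The symbol for sulfur appears 1 time in the SMILES.

1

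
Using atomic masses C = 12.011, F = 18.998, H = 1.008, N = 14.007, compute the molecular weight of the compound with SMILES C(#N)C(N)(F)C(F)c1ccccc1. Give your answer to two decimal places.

Molecular formula: C9H8F2N2.
M = 9×12.011 + 2×18.998 + 8×1.008 + 2×14.007 = 182.17 g/mol.

182.17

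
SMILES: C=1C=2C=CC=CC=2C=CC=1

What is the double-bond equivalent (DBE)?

7

Molecular formula from the SMILES: C10H8.
DoU = (2C + 2 + N − H − X)/2 = (2·10 + 2 + 0 − 8 − 0)/2 = 14/2 = 7.
(Structurally: 2 ring(s) + 5 π bond(s) = 7.)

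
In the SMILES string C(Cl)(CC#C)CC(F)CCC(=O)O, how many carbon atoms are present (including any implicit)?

9

The symbol for carbon appears 9 times in the SMILES. (Cl is a single chlorine, not C + l.)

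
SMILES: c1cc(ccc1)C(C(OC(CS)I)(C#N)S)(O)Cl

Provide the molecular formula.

C11H11ClINO2S2

Heavy atoms from the SMILES: 11 C, 1 Cl, 1 I, 1 N, 2 O, 2 S.
Implicit hydrogens by atom environment:
  5 × C (aromatic): 1 H each → 5
  3 × C: no H
  2 × S: 1 H each → 2
  1 × C: 2 H
  1 × C: 1 H
  1 × C (aromatic): no H
  1 × Cl: no H
  1 × I: no H
  1 × N: no H
  1 × O: 1 H
  1 × O: no H
  Total hydrogens = 11.
Molecular formula: C11H11ClINO2S2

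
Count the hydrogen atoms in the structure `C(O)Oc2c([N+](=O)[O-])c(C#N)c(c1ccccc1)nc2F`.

8

Hydrogens are implicit in SMILES; fill each atom to its normal valence:
  6 × C (aromatic): no H
  5 × C (aromatic): 1 H each → 5
  2 × O: no H
  1 × C: 2 H
  1 × C: no H
  1 × F: no H
  1 × N (aromatic): no H
  1 × N (charge +1): no H
  1 × N: no H
  1 × O: 1 H
  1 × O (charge -1): no H
  Total hydrogens = 8.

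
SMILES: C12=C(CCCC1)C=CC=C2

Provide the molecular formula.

Heavy atoms from the SMILES: 10 C.
Implicit hydrogens by atom environment:
  4 × C: 2 H each → 8
  4 × C (aromatic): 1 H each → 4
  2 × C (aromatic): no H
  Total hydrogens = 12.
Molecular formula: C10H12

C10H12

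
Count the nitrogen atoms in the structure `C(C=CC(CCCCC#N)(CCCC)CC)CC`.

The symbol for nitrogen appears 1 time in the SMILES.

1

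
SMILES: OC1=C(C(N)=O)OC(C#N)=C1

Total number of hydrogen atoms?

Hydrogens are implicit in SMILES; fill each atom to its normal valence:
  3 × C (aromatic): no H
  2 × C: no H
  1 × C (aromatic): 1 H
  1 × N: 2 H
  1 × N: no H
  1 × O: 1 H
  1 × O (aromatic): no H
  1 × O: no H
  Total hydrogens = 4.

4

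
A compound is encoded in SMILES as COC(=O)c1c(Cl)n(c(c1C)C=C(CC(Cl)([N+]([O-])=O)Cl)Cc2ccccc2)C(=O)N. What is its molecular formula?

C19H18Cl3N3O5

Heavy atoms from the SMILES: 19 C, 3 Cl, 3 N, 5 O.
Implicit hydrogens by atom environment:
  5 × C (aromatic): 1 H each → 5
  5 × C (aromatic): no H
  4 × C: no H
  4 × O: no H
  3 × Cl: no H
  2 × C: 3 H each → 6
  2 × C: 2 H each → 4
  1 × C: 1 H
  1 × N: 2 H
  1 × N (aromatic): no H
  1 × N (charge +1): no H
  1 × O (charge -1): no H
  Total hydrogens = 18.
Molecular formula: C19H18Cl3N3O5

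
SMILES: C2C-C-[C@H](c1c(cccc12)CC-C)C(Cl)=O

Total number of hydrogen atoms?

17

Hydrogens are implicit in SMILES; fill each atom to its normal valence:
  5 × C: 2 H each → 10
  3 × C (aromatic): 1 H each → 3
  3 × C (aromatic): no H
  1 × C: 3 H
  1 × C: 1 H
  1 × C: no H
  1 × Cl: no H
  1 × O: no H
  Total hydrogens = 17.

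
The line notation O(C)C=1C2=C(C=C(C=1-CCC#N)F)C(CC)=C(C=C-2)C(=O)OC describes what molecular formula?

Heavy atoms from the SMILES: 18 C, 1 F, 1 N, 3 O.
Implicit hydrogens by atom environment:
  7 × C (aromatic): no H
  3 × C: 3 H each → 9
  3 × C: 2 H each → 6
  3 × C (aromatic): 1 H each → 3
  3 × O: no H
  2 × C: no H
  1 × F: no H
  1 × N: no H
  Total hydrogens = 18.
Molecular formula: C18H18FNO3

C18H18FNO3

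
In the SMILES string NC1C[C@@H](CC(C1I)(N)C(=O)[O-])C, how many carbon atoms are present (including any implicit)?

The symbol for carbon appears 8 times in the SMILES.

8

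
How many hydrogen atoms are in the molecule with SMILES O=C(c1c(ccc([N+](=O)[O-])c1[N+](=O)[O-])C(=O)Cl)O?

3

Hydrogens are implicit in SMILES; fill each atom to its normal valence:
  4 × C (aromatic): no H
  4 × O: no H
  2 × C (aromatic): 1 H each → 2
  2 × C: no H
  2 × N (charge +1): no H
  2 × O (charge -1): no H
  1 × Cl: no H
  1 × O: 1 H
  Total hydrogens = 3.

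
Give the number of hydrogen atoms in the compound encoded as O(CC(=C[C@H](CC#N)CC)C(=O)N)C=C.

16

Hydrogens are implicit in SMILES; fill each atom to its normal valence:
  4 × C: 2 H each → 8
  3 × C: 1 H each → 3
  3 × C: no H
  2 × O: no H
  1 × C: 3 H
  1 × N: 2 H
  1 × N: no H
  Total hydrogens = 16.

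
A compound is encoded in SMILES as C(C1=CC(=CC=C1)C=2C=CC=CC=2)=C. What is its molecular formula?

C14H12

Heavy atoms from the SMILES: 14 C.
Implicit hydrogens by atom environment:
  9 × C (aromatic): 1 H each → 9
  3 × C (aromatic): no H
  1 × C: 2 H
  1 × C: 1 H
  Total hydrogens = 12.
Molecular formula: C14H12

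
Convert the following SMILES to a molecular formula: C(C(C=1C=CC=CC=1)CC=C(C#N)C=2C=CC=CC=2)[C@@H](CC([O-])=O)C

C22H22NO2-

Heavy atoms from the SMILES: 22 C, 1 N, 2 O.
Implicit hydrogens by atom environment:
  10 × C (aromatic): 1 H each → 10
  3 × C: 2 H each → 6
  3 × C: 1 H each → 3
  3 × C: no H
  2 × C (aromatic): no H
  1 × C: 3 H
  1 × N: no H
  1 × O: no H
  1 × O (charge -1): no H
  Total hydrogens = 22.
Net charge -1.
Molecular formula: C22H22NO2-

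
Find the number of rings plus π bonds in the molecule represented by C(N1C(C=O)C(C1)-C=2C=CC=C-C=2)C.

Molecular formula from the SMILES: C12H15NO.
DoU = (2C + 2 + N − H − X)/2 = (2·12 + 2 + 1 − 15 − 0)/2 = 12/2 = 6.
(Structurally: 2 ring(s) + 4 π bond(s) = 6.)

6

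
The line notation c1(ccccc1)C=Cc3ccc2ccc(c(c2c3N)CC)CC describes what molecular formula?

C22H23N

Heavy atoms from the SMILES: 22 C, 1 N.
Implicit hydrogens by atom environment:
  9 × C (aromatic): 1 H each → 9
  7 × C (aromatic): no H
  2 × C: 3 H each → 6
  2 × C: 2 H each → 4
  2 × C: 1 H each → 2
  1 × N: 2 H
  Total hydrogens = 23.
Molecular formula: C22H23N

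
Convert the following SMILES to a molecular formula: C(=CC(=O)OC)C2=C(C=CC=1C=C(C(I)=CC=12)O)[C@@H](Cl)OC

Heavy atoms from the SMILES: 16 C, 1 Cl, 1 I, 4 O.
Implicit hydrogens by atom environment:
  6 × C (aromatic): no H
  4 × C (aromatic): 1 H each → 4
  3 × C: 1 H each → 3
  3 × O: no H
  2 × C: 3 H each → 6
  1 × C: no H
  1 × Cl: no H
  1 × I: no H
  1 × O: 1 H
  Total hydrogens = 14.
Molecular formula: C16H14ClIO4

C16H14ClIO4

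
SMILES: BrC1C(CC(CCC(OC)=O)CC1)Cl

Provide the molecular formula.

Heavy atoms from the SMILES: 1 Br, 10 C, 1 Cl, 2 O.
Implicit hydrogens by atom environment:
  5 × C: 2 H each → 10
  3 × C: 1 H each → 3
  2 × O: no H
  1 × Br: no H
  1 × C: 3 H
  1 × C: no H
  1 × Cl: no H
  Total hydrogens = 16.
Molecular formula: C10H16BrClO2

C10H16BrClO2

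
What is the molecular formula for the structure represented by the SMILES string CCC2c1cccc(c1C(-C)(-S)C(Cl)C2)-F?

C13H16ClFS

Heavy atoms from the SMILES: 13 C, 1 Cl, 1 F, 1 S.
Implicit hydrogens by atom environment:
  3 × C (aromatic): 1 H each → 3
  3 × C (aromatic): no H
  2 × C: 3 H each → 6
  2 × C: 2 H each → 4
  2 × C: 1 H each → 2
  1 × C: no H
  1 × Cl: no H
  1 × F: no H
  1 × S: 1 H
  Total hydrogens = 16.
Molecular formula: C13H16ClFS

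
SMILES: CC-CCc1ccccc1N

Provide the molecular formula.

Heavy atoms from the SMILES: 10 C, 1 N.
Implicit hydrogens by atom environment:
  4 × C (aromatic): 1 H each → 4
  3 × C: 2 H each → 6
  2 × C (aromatic): no H
  1 × C: 3 H
  1 × N: 2 H
  Total hydrogens = 15.
Molecular formula: C10H15N

C10H15N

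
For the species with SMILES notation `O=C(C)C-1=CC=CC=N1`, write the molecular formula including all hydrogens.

C7H7NO

Heavy atoms from the SMILES: 7 C, 1 N, 1 O.
Implicit hydrogens by atom environment:
  4 × C (aromatic): 1 H each → 4
  1 × C: 3 H
  1 × C (aromatic): no H
  1 × C: no H
  1 × N (aromatic): no H
  1 × O: no H
  Total hydrogens = 7.
Molecular formula: C7H7NO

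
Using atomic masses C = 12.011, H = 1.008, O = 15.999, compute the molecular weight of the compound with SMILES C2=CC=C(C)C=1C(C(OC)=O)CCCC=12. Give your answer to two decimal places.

204.27

Molecular formula: C13H16O2.
M = 13×12.011 + 16×1.008 + 2×15.999 = 204.27 g/mol.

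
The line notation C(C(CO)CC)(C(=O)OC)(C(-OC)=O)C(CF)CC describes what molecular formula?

C13H23FO5

Heavy atoms from the SMILES: 13 C, 1 F, 5 O.
Implicit hydrogens by atom environment:
  4 × C: 3 H each → 12
  4 × C: 2 H each → 8
  4 × O: no H
  3 × C: no H
  2 × C: 1 H each → 2
  1 × F: no H
  1 × O: 1 H
  Total hydrogens = 23.
Molecular formula: C13H23FO5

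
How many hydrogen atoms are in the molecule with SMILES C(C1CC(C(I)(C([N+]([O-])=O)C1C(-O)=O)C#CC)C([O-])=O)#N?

Hydrogens are implicit in SMILES; fill each atom to its normal valence:
  6 × C: no H
  4 × C: 1 H each → 4
  3 × O: no H
  2 × O (charge -1): no H
  1 × C: 3 H
  1 × C: 2 H
  1 × I: no H
  1 × N (charge +1): no H
  1 × N: no H
  1 × O: 1 H
  Total hydrogens = 10.

10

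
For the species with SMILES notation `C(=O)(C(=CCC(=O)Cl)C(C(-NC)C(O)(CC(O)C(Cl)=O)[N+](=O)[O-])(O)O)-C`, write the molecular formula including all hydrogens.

Heavy atoms from the SMILES: 13 C, 2 Cl, 2 N, 9 O.
Implicit hydrogens by atom environment:
  6 × C: no H
  4 × O: 1 H each → 4
  4 × O: no H
  3 × C: 1 H each → 3
  2 × C: 3 H each → 6
  2 × C: 2 H each → 4
  2 × Cl: no H
  1 × N: 1 H
  1 × N (charge +1): no H
  1 × O (charge -1): no H
  Total hydrogens = 18.
Molecular formula: C13H18Cl2N2O9

C13H18Cl2N2O9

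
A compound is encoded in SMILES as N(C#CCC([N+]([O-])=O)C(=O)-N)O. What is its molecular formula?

Heavy atoms from the SMILES: 5 C, 3 N, 4 O.
Implicit hydrogens by atom environment:
  3 × C: no H
  2 × O: no H
  1 × C: 2 H
  1 × C: 1 H
  1 × N: 2 H
  1 × N: 1 H
  1 × N (charge +1): no H
  1 × O: 1 H
  1 × O (charge -1): no H
  Total hydrogens = 7.
Molecular formula: C5H7N3O4

C5H7N3O4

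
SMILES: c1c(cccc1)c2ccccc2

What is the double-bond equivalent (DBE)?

Molecular formula from the SMILES: C12H10.
DoU = (2C + 2 + N − H − X)/2 = (2·12 + 2 + 0 − 10 − 0)/2 = 16/2 = 8.
(Structurally: 2 ring(s) + 6 π bond(s) = 8.)

8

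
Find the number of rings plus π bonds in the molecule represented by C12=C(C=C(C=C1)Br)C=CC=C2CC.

7

Molecular formula from the SMILES: C12H11Br.
DoU = (2C + 2 + N − H − X)/2 = (2·12 + 2 + 0 − 11 − 1)/2 = 14/2 = 7.
(Structurally: 2 ring(s) + 5 π bond(s) = 7.)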